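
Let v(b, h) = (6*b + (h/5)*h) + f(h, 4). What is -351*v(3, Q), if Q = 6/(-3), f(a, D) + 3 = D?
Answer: -34749/5 ≈ -6949.8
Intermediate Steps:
f(a, D) = -3 + D
Q = -2 (Q = 6*(-1/3) = -2)
v(b, h) = 1 + 6*b + h**2/5 (v(b, h) = (6*b + (h/5)*h) + (-3 + 4) = (6*b + (h*(1/5))*h) + 1 = (6*b + (h/5)*h) + 1 = (6*b + h**2/5) + 1 = 1 + 6*b + h**2/5)
-351*v(3, Q) = -351*(1 + 6*3 + (1/5)*(-2)**2) = -351*(1 + 18 + (1/5)*4) = -351*(1 + 18 + 4/5) = -351*99/5 = -34749/5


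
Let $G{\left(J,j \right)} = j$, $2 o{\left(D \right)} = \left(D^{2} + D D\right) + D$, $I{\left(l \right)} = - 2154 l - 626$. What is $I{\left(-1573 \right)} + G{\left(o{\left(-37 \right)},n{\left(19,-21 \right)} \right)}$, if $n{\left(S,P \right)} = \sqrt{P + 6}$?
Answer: $3387616 + i \sqrt{15} \approx 3.3876 \cdot 10^{6} + 3.873 i$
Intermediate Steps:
$I{\left(l \right)} = -626 - 2154 l$
$n{\left(S,P \right)} = \sqrt{6 + P}$
$o{\left(D \right)} = D^{2} + \frac{D}{2}$ ($o{\left(D \right)} = \frac{\left(D^{2} + D D\right) + D}{2} = \frac{\left(D^{2} + D^{2}\right) + D}{2} = \frac{2 D^{2} + D}{2} = \frac{D + 2 D^{2}}{2} = D^{2} + \frac{D}{2}$)
$I{\left(-1573 \right)} + G{\left(o{\left(-37 \right)},n{\left(19,-21 \right)} \right)} = \left(-626 - -3388242\right) + \sqrt{6 - 21} = \left(-626 + 3388242\right) + \sqrt{-15} = 3387616 + i \sqrt{15}$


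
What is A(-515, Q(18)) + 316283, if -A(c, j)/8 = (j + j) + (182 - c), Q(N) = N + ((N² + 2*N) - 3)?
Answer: 304707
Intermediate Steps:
Q(N) = -3 + N² + 3*N (Q(N) = N + (-3 + N² + 2*N) = -3 + N² + 3*N)
A(c, j) = -1456 - 16*j + 8*c (A(c, j) = -8*((j + j) + (182 - c)) = -8*(2*j + (182 - c)) = -8*(182 - c + 2*j) = -1456 - 16*j + 8*c)
A(-515, Q(18)) + 316283 = (-1456 - 16*(-3 + 18² + 3*18) + 8*(-515)) + 316283 = (-1456 - 16*(-3 + 324 + 54) - 4120) + 316283 = (-1456 - 16*375 - 4120) + 316283 = (-1456 - 6000 - 4120) + 316283 = -11576 + 316283 = 304707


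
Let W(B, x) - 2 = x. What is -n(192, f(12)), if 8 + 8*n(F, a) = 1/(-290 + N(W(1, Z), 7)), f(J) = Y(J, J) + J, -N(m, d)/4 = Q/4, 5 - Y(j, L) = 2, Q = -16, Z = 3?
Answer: 2193/2192 ≈ 1.0005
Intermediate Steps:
Y(j, L) = 3 (Y(j, L) = 5 - 1*2 = 5 - 2 = 3)
W(B, x) = 2 + x
N(m, d) = 16 (N(m, d) = -(-64)/4 = -4*(-4) = 16)
f(J) = 3 + J
n(F, a) = -2193/2192 (n(F, a) = -1 + 1/(8*(-290 + 16)) = -1 + (⅛)/(-274) = -1 + (⅛)*(-1/274) = -1 - 1/2192 = -2193/2192)
-n(192, f(12)) = -1*(-2193/2192) = 2193/2192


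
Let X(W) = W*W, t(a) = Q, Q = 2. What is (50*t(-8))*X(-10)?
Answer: 10000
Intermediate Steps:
t(a) = 2
X(W) = W²
(50*t(-8))*X(-10) = (50*2)*(-10)² = 100*100 = 10000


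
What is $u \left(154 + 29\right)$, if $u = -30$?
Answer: $-5490$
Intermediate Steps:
$u \left(154 + 29\right) = - 30 \left(154 + 29\right) = \left(-30\right) 183 = -5490$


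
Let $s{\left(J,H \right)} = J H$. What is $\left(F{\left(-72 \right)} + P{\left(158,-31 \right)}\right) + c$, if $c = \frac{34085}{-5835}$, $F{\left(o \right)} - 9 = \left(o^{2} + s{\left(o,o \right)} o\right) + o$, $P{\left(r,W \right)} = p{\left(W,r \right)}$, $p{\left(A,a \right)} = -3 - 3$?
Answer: $- \frac{429618028}{1167} \approx -3.6814 \cdot 10^{5}$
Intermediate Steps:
$p{\left(A,a \right)} = -6$ ($p{\left(A,a \right)} = -3 - 3 = -6$)
$s{\left(J,H \right)} = H J$
$P{\left(r,W \right)} = -6$
$F{\left(o \right)} = 9 + o + o^{2} + o^{3}$ ($F{\left(o \right)} = 9 + \left(\left(o^{2} + o o o\right) + o\right) = 9 + \left(\left(o^{2} + o^{2} o\right) + o\right) = 9 + \left(\left(o^{2} + o^{3}\right) + o\right) = 9 + \left(o + o^{2} + o^{3}\right) = 9 + o + o^{2} + o^{3}$)
$c = - \frac{6817}{1167}$ ($c = 34085 \left(- \frac{1}{5835}\right) = - \frac{6817}{1167} \approx -5.8415$)
$\left(F{\left(-72 \right)} + P{\left(158,-31 \right)}\right) + c = \left(\left(9 - 72 + \left(-72\right)^{2} + \left(-72\right)^{3}\right) - 6\right) - \frac{6817}{1167} = \left(\left(9 - 72 + 5184 - 373248\right) - 6\right) - \frac{6817}{1167} = \left(-368127 - 6\right) - \frac{6817}{1167} = -368133 - \frac{6817}{1167} = - \frac{429618028}{1167}$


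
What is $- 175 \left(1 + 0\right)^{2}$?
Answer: $-175$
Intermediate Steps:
$- 175 \left(1 + 0\right)^{2} = - 175 \cdot 1^{2} = \left(-175\right) 1 = -175$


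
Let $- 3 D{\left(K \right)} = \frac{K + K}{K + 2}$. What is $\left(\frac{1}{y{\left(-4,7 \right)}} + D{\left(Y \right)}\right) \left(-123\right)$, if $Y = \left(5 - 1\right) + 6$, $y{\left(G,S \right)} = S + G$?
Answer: $\frac{82}{3} \approx 27.333$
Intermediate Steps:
$y{\left(G,S \right)} = G + S$
$Y = 10$ ($Y = 4 + 6 = 10$)
$D{\left(K \right)} = - \frac{2 K}{3 \left(2 + K\right)}$ ($D{\left(K \right)} = - \frac{\left(K + K\right) \frac{1}{K + 2}}{3} = - \frac{2 K \frac{1}{2 + K}}{3} = - \frac{2 K}{3 \left(2 + K\right)}$)
$\left(\frac{1}{y{\left(-4,7 \right)}} + D{\left(Y \right)}\right) \left(-123\right) = \left(\frac{1}{-4 + 7} - \frac{20}{6 + 3 \cdot 10}\right) \left(-123\right) = \left(\frac{1}{3} - \frac{20}{6 + 30}\right) \left(-123\right) = \left(\frac{1}{3} - \frac{20}{36}\right) \left(-123\right) = \left(\frac{1}{3} - 20 \cdot \frac{1}{36}\right) \left(-123\right) = \left(\frac{1}{3} - \frac{5}{9}\right) \left(-123\right) = \left(- \frac{2}{9}\right) \left(-123\right) = \frac{82}{3}$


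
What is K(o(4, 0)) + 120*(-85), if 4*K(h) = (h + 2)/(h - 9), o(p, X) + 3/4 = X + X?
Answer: -1591205/156 ≈ -10200.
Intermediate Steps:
o(p, X) = -3/4 + 2*X (o(p, X) = -3/4 + (X + X) = -3/4 + 2*X)
K(h) = (2 + h)/(4*(-9 + h)) (K(h) = ((h + 2)/(h - 9))/4 = ((2 + h)/(-9 + h))/4 = (2 + h)/(4*(-9 + h)))
K(o(4, 0)) + 120*(-85) = (2 + (-3/4 + 2*0))/(4*(-9 + (-3/4 + 2*0))) + 120*(-85) = (2 + (-3/4 + 0))/(4*(-9 + (-3/4 + 0))) - 10200 = (2 - 3/4)/(4*(-9 - 3/4)) - 10200 = (1/4)*(5/4)/(-39/4) - 10200 = (1/4)*(-4/39)*(5/4) - 10200 = -5/156 - 10200 = -1591205/156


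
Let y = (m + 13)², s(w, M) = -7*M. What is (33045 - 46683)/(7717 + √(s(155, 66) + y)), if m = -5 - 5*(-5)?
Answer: -52622223/29775731 + 6819*√627/29775731 ≈ -1.7616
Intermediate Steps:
m = 20 (m = -5 + 25 = 20)
y = 1089 (y = (20 + 13)² = 33² = 1089)
(33045 - 46683)/(7717 + √(s(155, 66) + y)) = (33045 - 46683)/(7717 + √(-7*66 + 1089)) = -13638/(7717 + √(-462 + 1089)) = -13638/(7717 + √627)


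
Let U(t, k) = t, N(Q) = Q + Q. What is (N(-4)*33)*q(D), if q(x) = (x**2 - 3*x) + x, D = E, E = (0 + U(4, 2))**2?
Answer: -59136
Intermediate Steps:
N(Q) = 2*Q
E = 16 (E = (0 + 4)**2 = 4**2 = 16)
D = 16
q(x) = x**2 - 2*x
(N(-4)*33)*q(D) = ((2*(-4))*33)*(16*(-2 + 16)) = (-8*33)*(16*14) = -264*224 = -59136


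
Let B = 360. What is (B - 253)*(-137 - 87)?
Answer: -23968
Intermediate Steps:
(B - 253)*(-137 - 87) = (360 - 253)*(-137 - 87) = 107*(-224) = -23968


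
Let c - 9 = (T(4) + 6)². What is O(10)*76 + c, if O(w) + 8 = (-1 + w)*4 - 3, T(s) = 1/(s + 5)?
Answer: 157654/81 ≈ 1946.3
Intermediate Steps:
T(s) = 1/(5 + s)
c = 3754/81 (c = 9 + (1/(5 + 4) + 6)² = 9 + (1/9 + 6)² = 9 + (⅑ + 6)² = 9 + (55/9)² = 9 + 3025/81 = 3754/81 ≈ 46.346)
O(w) = -15 + 4*w (O(w) = -8 + ((-1 + w)*4 - 3) = -8 + ((-4 + 4*w) - 3) = -8 + (-7 + 4*w) = -15 + 4*w)
O(10)*76 + c = (-15 + 4*10)*76 + 3754/81 = (-15 + 40)*76 + 3754/81 = 25*76 + 3754/81 = 1900 + 3754/81 = 157654/81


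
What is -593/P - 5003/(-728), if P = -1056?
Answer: 714359/96096 ≈ 7.4338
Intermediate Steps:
-593/P - 5003/(-728) = -593/(-1056) - 5003/(-728) = -593*(-1/1056) - 5003*(-1/728) = 593/1056 + 5003/728 = 714359/96096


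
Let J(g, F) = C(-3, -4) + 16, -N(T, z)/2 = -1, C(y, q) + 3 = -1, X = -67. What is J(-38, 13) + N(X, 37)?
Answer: 14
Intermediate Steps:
C(y, q) = -4 (C(y, q) = -3 - 1 = -4)
N(T, z) = 2 (N(T, z) = -2*(-1) = 2)
J(g, F) = 12 (J(g, F) = -4 + 16 = 12)
J(-38, 13) + N(X, 37) = 12 + 2 = 14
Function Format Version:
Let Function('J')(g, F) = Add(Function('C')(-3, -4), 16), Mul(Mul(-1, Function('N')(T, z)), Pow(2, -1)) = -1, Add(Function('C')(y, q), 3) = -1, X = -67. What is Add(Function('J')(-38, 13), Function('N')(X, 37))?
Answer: 14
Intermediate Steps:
Function('C')(y, q) = -4 (Function('C')(y, q) = Add(-3, -1) = -4)
Function('N')(T, z) = 2 (Function('N')(T, z) = Mul(-2, -1) = 2)
Function('J')(g, F) = 12 (Function('J')(g, F) = Add(-4, 16) = 12)
Add(Function('J')(-38, 13), Function('N')(X, 37)) = Add(12, 2) = 14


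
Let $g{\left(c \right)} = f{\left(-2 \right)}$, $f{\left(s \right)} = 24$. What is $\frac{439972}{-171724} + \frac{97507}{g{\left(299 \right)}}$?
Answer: $\frac{4183433185}{1030344} \approx 4060.2$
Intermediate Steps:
$g{\left(c \right)} = 24$
$\frac{439972}{-171724} + \frac{97507}{g{\left(299 \right)}} = \frac{439972}{-171724} + \frac{97507}{24} = 439972 \left(- \frac{1}{171724}\right) + 97507 \cdot \frac{1}{24} = - \frac{109993}{42931} + \frac{97507}{24} = \frac{4183433185}{1030344}$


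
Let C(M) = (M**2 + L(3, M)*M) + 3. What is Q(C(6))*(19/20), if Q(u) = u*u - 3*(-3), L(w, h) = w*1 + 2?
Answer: 9063/2 ≈ 4531.5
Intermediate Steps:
L(w, h) = 2 + w (L(w, h) = w + 2 = 2 + w)
C(M) = 3 + M**2 + 5*M (C(M) = (M**2 + (2 + 3)*M) + 3 = (M**2 + 5*M) + 3 = 3 + M**2 + 5*M)
Q(u) = 9 + u**2 (Q(u) = u**2 + 9 = 9 + u**2)
Q(C(6))*(19/20) = (9 + (3 + 6**2 + 5*6)**2)*(19/20) = (9 + (3 + 36 + 30)**2)*(19*(1/20)) = (9 + 69**2)*(19/20) = (9 + 4761)*(19/20) = 4770*(19/20) = 9063/2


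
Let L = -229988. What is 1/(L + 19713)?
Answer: -1/210275 ≈ -4.7557e-6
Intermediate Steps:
1/(L + 19713) = 1/(-229988 + 19713) = 1/(-210275) = -1/210275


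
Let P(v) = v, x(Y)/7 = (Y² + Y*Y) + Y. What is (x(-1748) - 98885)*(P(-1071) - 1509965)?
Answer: -64469763758660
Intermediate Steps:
x(Y) = 7*Y + 14*Y² (x(Y) = 7*((Y² + Y*Y) + Y) = 7*((Y² + Y²) + Y) = 7*(2*Y² + Y) = 7*(Y + 2*Y²) = 7*Y + 14*Y²)
(x(-1748) - 98885)*(P(-1071) - 1509965) = (7*(-1748)*(1 + 2*(-1748)) - 98885)*(-1071 - 1509965) = (7*(-1748)*(1 - 3496) - 98885)*(-1511036) = (7*(-1748)*(-3495) - 98885)*(-1511036) = (42764820 - 98885)*(-1511036) = 42665935*(-1511036) = -64469763758660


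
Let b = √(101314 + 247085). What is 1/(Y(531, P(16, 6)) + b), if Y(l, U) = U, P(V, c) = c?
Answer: -2/116121 + √38711/116121 ≈ 0.0016771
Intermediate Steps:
b = 3*√38711 (b = √348399 = 3*√38711 ≈ 590.25)
1/(Y(531, P(16, 6)) + b) = 1/(6 + 3*√38711)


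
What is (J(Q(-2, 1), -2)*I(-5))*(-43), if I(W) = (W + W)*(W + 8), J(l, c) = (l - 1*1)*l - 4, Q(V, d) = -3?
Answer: 10320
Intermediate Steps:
J(l, c) = -4 + l*(-1 + l) (J(l, c) = (l - 1)*l - 4 = (-1 + l)*l - 4 = l*(-1 + l) - 4 = -4 + l*(-1 + l))
I(W) = 2*W*(8 + W) (I(W) = (2*W)*(8 + W) = 2*W*(8 + W))
(J(Q(-2, 1), -2)*I(-5))*(-43) = ((-4 + (-3)² - 1*(-3))*(2*(-5)*(8 - 5)))*(-43) = ((-4 + 9 + 3)*(2*(-5)*3))*(-43) = (8*(-30))*(-43) = -240*(-43) = 10320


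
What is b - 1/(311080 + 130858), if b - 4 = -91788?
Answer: -40562837393/441938 ≈ -91784.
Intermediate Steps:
b = -91784 (b = 4 - 91788 = -91784)
b - 1/(311080 + 130858) = -91784 - 1/(311080 + 130858) = -91784 - 1/441938 = -40562837393/441938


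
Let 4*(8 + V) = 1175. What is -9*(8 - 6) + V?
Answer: 1071/4 ≈ 267.75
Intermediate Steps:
V = 1143/4 (V = -8 + (1/4)*1175 = -8 + 1175/4 = 1143/4 ≈ 285.75)
-9*(8 - 6) + V = -9*(8 - 6) + 1143/4 = -9*2 + 1143/4 = -18 + 1143/4 = 1071/4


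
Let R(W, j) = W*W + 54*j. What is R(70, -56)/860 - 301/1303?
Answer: 546392/280145 ≈ 1.9504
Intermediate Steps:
R(W, j) = W² + 54*j
R(70, -56)/860 - 301/1303 = (70² + 54*(-56))/860 - 301/1303 = (4900 - 3024)*(1/860) - 301*1/1303 = 1876*(1/860) - 301/1303 = 469/215 - 301/1303 = 546392/280145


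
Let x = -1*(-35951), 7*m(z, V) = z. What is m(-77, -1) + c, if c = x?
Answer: 35940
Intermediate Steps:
m(z, V) = z/7
x = 35951
c = 35951
m(-77, -1) + c = (⅐)*(-77) + 35951 = -11 + 35951 = 35940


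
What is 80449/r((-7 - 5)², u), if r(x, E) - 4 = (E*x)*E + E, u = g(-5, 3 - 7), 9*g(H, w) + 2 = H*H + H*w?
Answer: 724041/29663 ≈ 24.409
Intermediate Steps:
g(H, w) = -2/9 + H²/9 + H*w/9 (g(H, w) = -2/9 + (H*H + H*w)/9 = -2/9 + (H² + H*w)/9 = -2/9 + (H²/9 + H*w/9) = -2/9 + H²/9 + H*w/9)
u = 43/9 (u = -2/9 + (⅑)*(-5)² + (⅑)*(-5)*(3 - 7) = -2/9 + (⅑)*25 + (⅑)*(-5)*(-4) = -2/9 + 25/9 + 20/9 = 43/9 ≈ 4.7778)
r(x, E) = 4 + E + x*E² (r(x, E) = 4 + ((E*x)*E + E) = 4 + (x*E² + E) = 4 + (E + x*E²) = 4 + E + x*E²)
80449/r((-7 - 5)², u) = 80449/(4 + 43/9 + (-7 - 5)²*(43/9)²) = 80449/(4 + 43/9 + (-12)²*(1849/81)) = 80449/(4 + 43/9 + 144*(1849/81)) = 80449/(4 + 43/9 + 29584/9) = 80449/(29663/9) = 80449*(9/29663) = 724041/29663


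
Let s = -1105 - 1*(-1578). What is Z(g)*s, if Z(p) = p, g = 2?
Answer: 946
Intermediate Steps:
s = 473 (s = -1105 + 1578 = 473)
Z(g)*s = 2*473 = 946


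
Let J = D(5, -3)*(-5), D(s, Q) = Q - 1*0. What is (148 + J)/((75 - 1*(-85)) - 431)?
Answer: -163/271 ≈ -0.60148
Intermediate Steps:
D(s, Q) = Q (D(s, Q) = Q + 0 = Q)
J = 15 (J = -3*(-5) = 15)
(148 + J)/((75 - 1*(-85)) - 431) = (148 + 15)/((75 - 1*(-85)) - 431) = 163/((75 + 85) - 431) = 163/(160 - 431) = 163/(-271) = 163*(-1/271) = -163/271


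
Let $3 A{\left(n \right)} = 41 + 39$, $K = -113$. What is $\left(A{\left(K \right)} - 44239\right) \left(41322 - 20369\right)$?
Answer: $- \frac{2779143061}{3} \approx -9.2638 \cdot 10^{8}$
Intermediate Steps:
$A{\left(n \right)} = \frac{80}{3}$ ($A{\left(n \right)} = \frac{41 + 39}{3} = \frac{1}{3} \cdot 80 = \frac{80}{3}$)
$\left(A{\left(K \right)} - 44239\right) \left(41322 - 20369\right) = \left(\frac{80}{3} - 44239\right) \left(41322 - 20369\right) = \left(- \frac{132637}{3}\right) 20953 = - \frac{2779143061}{3}$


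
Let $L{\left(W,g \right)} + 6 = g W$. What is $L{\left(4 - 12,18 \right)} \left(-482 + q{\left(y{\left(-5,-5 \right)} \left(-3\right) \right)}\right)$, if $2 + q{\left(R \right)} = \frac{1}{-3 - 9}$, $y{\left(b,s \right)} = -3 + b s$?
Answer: $\frac{145225}{2} \approx 72613.0$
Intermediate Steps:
$L{\left(W,g \right)} = -6 + W g$ ($L{\left(W,g \right)} = -6 + g W = -6 + W g$)
$q{\left(R \right)} = - \frac{25}{12}$ ($q{\left(R \right)} = -2 + \frac{1}{-3 - 9} = -2 + \frac{1}{-12} = -2 - \frac{1}{12} = - \frac{25}{12}$)
$L{\left(4 - 12,18 \right)} \left(-482 + q{\left(y{\left(-5,-5 \right)} \left(-3\right) \right)}\right) = \left(-6 + \left(4 - 12\right) 18\right) \left(-482 - \frac{25}{12}\right) = \left(-6 + \left(4 - 12\right) 18\right) \left(- \frac{5809}{12}\right) = \left(-6 - 144\right) \left(- \frac{5809}{12}\right) = \left(-150\right) \left(- \frac{5809}{12}\right) = \frac{145225}{2}$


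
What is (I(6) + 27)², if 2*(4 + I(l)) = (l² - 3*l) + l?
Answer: 1225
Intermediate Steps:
I(l) = -4 + l²/2 - l (I(l) = -4 + ((l² - 3*l) + l)/2 = -4 + (l² - 2*l)/2 = -4 + (l²/2 - l) = -4 + l²/2 - l)
(I(6) + 27)² = ((-4 + (½)*6² - 1*6) + 27)² = ((-4 + (½)*36 - 6) + 27)² = ((-4 + 18 - 6) + 27)² = (8 + 27)² = 35² = 1225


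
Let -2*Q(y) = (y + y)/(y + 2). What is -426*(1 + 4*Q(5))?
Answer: 5538/7 ≈ 791.14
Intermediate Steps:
Q(y) = -y/(2 + y) (Q(y) = -(y + y)/(2*(y + 2)) = -2*y/(2*(2 + y)) = -y/(2 + y))
-426*(1 + 4*Q(5)) = -426*(1 + 4*(-1*5/(2 + 5))) = -426*(1 + 4*(-1*5/7)) = -426*(1 + 4*(-1*5*⅐)) = -426*(1 + 4*(-5/7)) = -426*(1 - 20/7) = -426*(-13/7) = 5538/7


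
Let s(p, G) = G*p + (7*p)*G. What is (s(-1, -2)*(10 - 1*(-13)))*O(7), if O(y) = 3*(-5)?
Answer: -5520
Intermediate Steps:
O(y) = -15
s(p, G) = 8*G*p (s(p, G) = G*p + 7*G*p = 8*G*p)
(s(-1, -2)*(10 - 1*(-13)))*O(7) = ((8*(-2)*(-1))*(10 - 1*(-13)))*(-15) = (16*(10 + 13))*(-15) = (16*23)*(-15) = 368*(-15) = -5520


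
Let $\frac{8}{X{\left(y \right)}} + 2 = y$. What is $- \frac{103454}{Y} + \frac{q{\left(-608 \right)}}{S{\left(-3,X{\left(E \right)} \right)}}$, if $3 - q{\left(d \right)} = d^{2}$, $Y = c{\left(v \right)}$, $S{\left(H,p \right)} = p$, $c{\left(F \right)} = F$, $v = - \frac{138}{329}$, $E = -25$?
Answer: $\frac{35861909}{24} \approx 1.4942 \cdot 10^{6}$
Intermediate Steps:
$X{\left(y \right)} = \frac{8}{-2 + y}$
$v = - \frac{138}{329}$ ($v = \left(-138\right) \frac{1}{329} = - \frac{138}{329} \approx -0.41945$)
$Y = - \frac{138}{329} \approx -0.41945$
$q{\left(d \right)} = 3 - d^{2}$
$- \frac{103454}{Y} + \frac{q{\left(-608 \right)}}{S{\left(-3,X{\left(E \right)} \right)}} = - \frac{103454}{- \frac{138}{329}} + \frac{3 - \left(-608\right)^{2}}{8 \frac{1}{-2 - 25}} = \left(-103454\right) \left(- \frac{329}{138}\right) + \frac{3 - 369664}{8 \frac{1}{-27}} = \frac{739921}{3} + \frac{3 - 369664}{8 \left(- \frac{1}{27}\right)} = \frac{739921}{3} - \frac{369661}{- \frac{8}{27}} = \frac{739921}{3} - - \frac{9980847}{8} = \frac{739921}{3} + \frac{9980847}{8} = \frac{35861909}{24}$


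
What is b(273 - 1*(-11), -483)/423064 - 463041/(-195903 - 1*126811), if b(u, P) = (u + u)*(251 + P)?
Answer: 19171252195/17066084462 ≈ 1.1234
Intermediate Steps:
b(u, P) = 2*u*(251 + P) (b(u, P) = (2*u)*(251 + P) = 2*u*(251 + P))
b(273 - 1*(-11), -483)/423064 - 463041/(-195903 - 1*126811) = (2*(273 - 1*(-11))*(251 - 483))/423064 - 463041/(-195903 - 1*126811) = (2*(273 + 11)*(-232))*(1/423064) - 463041/(-195903 - 126811) = (2*284*(-232))*(1/423064) - 463041/(-322714) = -131776*1/423064 - 463041*(-1/322714) = -16472/52883 + 463041/322714 = 19171252195/17066084462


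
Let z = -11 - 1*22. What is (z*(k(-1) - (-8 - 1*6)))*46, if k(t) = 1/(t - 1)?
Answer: -20493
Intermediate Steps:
k(t) = 1/(-1 + t)
z = -33 (z = -11 - 22 = -33)
(z*(k(-1) - (-8 - 1*6)))*46 = -33*(1/(-1 - 1) - (-8 - 1*6))*46 = -33*(1/(-2) - (-8 - 6))*46 = -33*(-½ - 1*(-14))*46 = -33*(-½ + 14)*46 = -33*27/2*46 = -891/2*46 = -20493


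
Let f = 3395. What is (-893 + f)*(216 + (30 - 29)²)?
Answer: 542934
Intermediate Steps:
(-893 + f)*(216 + (30 - 29)²) = (-893 + 3395)*(216 + (30 - 29)²) = 2502*(216 + 1²) = 2502*(216 + 1) = 2502*217 = 542934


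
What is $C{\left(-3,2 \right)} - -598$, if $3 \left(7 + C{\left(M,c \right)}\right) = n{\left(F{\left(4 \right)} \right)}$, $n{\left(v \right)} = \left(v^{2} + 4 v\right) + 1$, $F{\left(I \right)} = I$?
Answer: $602$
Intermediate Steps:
$n{\left(v \right)} = 1 + v^{2} + 4 v$
$C{\left(M,c \right)} = 4$ ($C{\left(M,c \right)} = -7 + \frac{1 + 4^{2} + 4 \cdot 4}{3} = -7 + \frac{1 + 16 + 16}{3} = -7 + \frac{1}{3} \cdot 33 = -7 + 11 = 4$)
$C{\left(-3,2 \right)} - -598 = 4 - -598 = 4 + 598 = 602$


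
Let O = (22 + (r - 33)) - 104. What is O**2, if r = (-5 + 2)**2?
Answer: 11236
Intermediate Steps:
r = 9 (r = (-3)**2 = 9)
O = -106 (O = (22 + (9 - 33)) - 104 = (22 - 24) - 104 = -2 - 104 = -106)
O**2 = (-106)**2 = 11236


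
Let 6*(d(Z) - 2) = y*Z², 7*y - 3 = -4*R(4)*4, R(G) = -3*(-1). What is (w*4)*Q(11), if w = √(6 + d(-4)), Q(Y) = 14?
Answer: 64*I*√7 ≈ 169.33*I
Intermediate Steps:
R(G) = 3
y = -45/7 (y = 3/7 + (-4*3*4)/7 = 3/7 + (-12*4)/7 = 3/7 + (⅐)*(-48) = 3/7 - 48/7 = -45/7 ≈ -6.4286)
d(Z) = 2 - 15*Z²/14 (d(Z) = 2 + (-45*Z²/7)/6 = 2 - 15*Z²/14)
w = 8*I*√7/7 (w = √(6 + (2 - 15/14*(-4)²)) = √(6 + (2 - 15/14*16)) = √(6 + (2 - 120/7)) = √(6 - 106/7) = √(-64/7) = 8*I*√7/7 ≈ 3.0237*I)
(w*4)*Q(11) = ((8*I*√7/7)*4)*14 = (32*I*√7/7)*14 = 64*I*√7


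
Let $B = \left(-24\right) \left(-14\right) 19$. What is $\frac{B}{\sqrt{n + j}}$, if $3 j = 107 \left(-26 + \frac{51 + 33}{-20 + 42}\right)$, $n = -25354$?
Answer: $- \frac{168 i \sqrt{78870}}{1195} \approx - 39.482 i$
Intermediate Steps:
$j = - \frac{26108}{33}$ ($j = \frac{107 \left(-26 + \frac{51 + 33}{-20 + 42}\right)}{3} = \frac{107 \left(-26 + \frac{84}{22}\right)}{3} = \frac{107 \left(-26 + 84 \cdot \frac{1}{22}\right)}{3} = \frac{107 \left(-26 + \frac{42}{11}\right)}{3} = \frac{107 \left(- \frac{244}{11}\right)}{3} = \frac{1}{3} \left(- \frac{26108}{11}\right) = - \frac{26108}{33} \approx -791.15$)
$B = 6384$ ($B = 336 \cdot 19 = 6384$)
$\frac{B}{\sqrt{n + j}} = \frac{6384}{\sqrt{-25354 - \frac{26108}{33}}} = \frac{6384}{\sqrt{- \frac{862790}{33}}} = \frac{6384}{\frac{19}{33} i \sqrt{78870}} = 6384 \left(- \frac{i \sqrt{78870}}{45410}\right) = - \frac{168 i \sqrt{78870}}{1195}$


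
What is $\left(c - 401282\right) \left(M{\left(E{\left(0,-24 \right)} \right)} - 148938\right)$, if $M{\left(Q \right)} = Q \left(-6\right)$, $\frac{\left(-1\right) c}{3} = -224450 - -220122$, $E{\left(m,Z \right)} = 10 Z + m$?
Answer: $57273178404$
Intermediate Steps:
$E{\left(m,Z \right)} = m + 10 Z$
$c = 12984$ ($c = - 3 \left(-224450 - -220122\right) = - 3 \left(-224450 + 220122\right) = \left(-3\right) \left(-4328\right) = 12984$)
$M{\left(Q \right)} = - 6 Q$
$\left(c - 401282\right) \left(M{\left(E{\left(0,-24 \right)} \right)} - 148938\right) = \left(12984 - 401282\right) \left(- 6 \left(0 + 10 \left(-24\right)\right) - 148938\right) = - 388298 \left(- 6 \left(0 - 240\right) - 148938\right) = - 388298 \left(\left(-6\right) \left(-240\right) - 148938\right) = - 388298 \left(1440 - 148938\right) = \left(-388298\right) \left(-147498\right) = 57273178404$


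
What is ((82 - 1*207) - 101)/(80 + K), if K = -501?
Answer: 226/421 ≈ 0.53682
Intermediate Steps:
((82 - 1*207) - 101)/(80 + K) = ((82 - 1*207) - 101)/(80 - 501) = ((82 - 207) - 101)/(-421) = (-125 - 101)*(-1/421) = -226*(-1/421) = 226/421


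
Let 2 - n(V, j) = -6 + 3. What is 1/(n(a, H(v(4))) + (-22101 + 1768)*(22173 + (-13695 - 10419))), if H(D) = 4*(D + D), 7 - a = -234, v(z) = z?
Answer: 1/39466358 ≈ 2.5338e-8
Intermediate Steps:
a = 241 (a = 7 - 1*(-234) = 7 + 234 = 241)
H(D) = 8*D (H(D) = 4*(2*D) = 8*D)
n(V, j) = 5 (n(V, j) = 2 - (-6 + 3) = 2 - 1*(-3) = 2 + 3 = 5)
1/(n(a, H(v(4))) + (-22101 + 1768)*(22173 + (-13695 - 10419))) = 1/(5 + (-22101 + 1768)*(22173 + (-13695 - 10419))) = 1/(5 - 20333*(22173 - 24114)) = 1/(5 - 20333*(-1941)) = 1/(5 + 39466353) = 1/39466358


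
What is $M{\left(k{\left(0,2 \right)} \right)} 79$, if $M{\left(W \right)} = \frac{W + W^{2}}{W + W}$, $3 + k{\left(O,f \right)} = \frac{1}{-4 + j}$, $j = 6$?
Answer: $- \frac{237}{4} \approx -59.25$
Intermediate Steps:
$k{\left(O,f \right)} = - \frac{5}{2}$ ($k{\left(O,f \right)} = -3 + \frac{1}{-4 + 6} = -3 + \frac{1}{2} = - \frac{5}{2}$)
$M{\left(W \right)} = \frac{W + W^{2}}{2 W}$
$M{\left(k{\left(0,2 \right)} \right)} 79 = \left(\frac{1}{2} + \frac{1}{2} \left(- \frac{5}{2}\right)\right) 79 = \left(\frac{1}{2} - \frac{5}{4}\right) 79 = \left(- \frac{3}{4}\right) 79 = - \frac{237}{4}$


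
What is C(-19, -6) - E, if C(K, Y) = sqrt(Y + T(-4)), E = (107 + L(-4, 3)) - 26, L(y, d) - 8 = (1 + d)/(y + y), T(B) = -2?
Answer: -177/2 + 2*I*sqrt(2) ≈ -88.5 + 2.8284*I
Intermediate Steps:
L(y, d) = 8 + (1 + d)/(2*y) (L(y, d) = 8 + (1 + d)/(y + y) = 8 + (1 + d)/((2*y)) = 8 + (1 + d)*(1/(2*y)) = 8 + (1 + d)/(2*y))
E = 177/2 (E = (107 + (1/2)*(1 + 3 + 16*(-4))/(-4)) - 26 = (107 + (1/2)*(-1/4)*(1 + 3 - 64)) - 26 = (107 + (1/2)*(-1/4)*(-60)) - 26 = (107 + 15/2) - 26 = 229/2 - 26 = 177/2 ≈ 88.500)
C(K, Y) = sqrt(-2 + Y) (C(K, Y) = sqrt(Y - 2) = sqrt(-2 + Y))
C(-19, -6) - E = sqrt(-2 - 6) - 1*177/2 = sqrt(-8) - 177/2 = 2*I*sqrt(2) - 177/2 = -177/2 + 2*I*sqrt(2)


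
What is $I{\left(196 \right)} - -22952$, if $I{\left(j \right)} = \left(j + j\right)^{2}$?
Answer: $176616$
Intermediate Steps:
$I{\left(j \right)} = 4 j^{2}$ ($I{\left(j \right)} = \left(2 j\right)^{2} = 4 j^{2}$)
$I{\left(196 \right)} - -22952 = 4 \cdot 196^{2} - -22952 = 4 \cdot 38416 + 22952 = 153664 + 22952 = 176616$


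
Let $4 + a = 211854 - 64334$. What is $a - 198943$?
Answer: $-51427$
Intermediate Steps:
$a = 147516$ ($a = -4 + \left(211854 - 64334\right) = -4 + 147520 = 147516$)
$a - 198943 = 147516 - 198943 = -51427$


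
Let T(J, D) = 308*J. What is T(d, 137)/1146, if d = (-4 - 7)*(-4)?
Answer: 6776/573 ≈ 11.825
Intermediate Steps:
d = 44 (d = -11*(-4) = 44)
T(d, 137)/1146 = (308*44)/1146 = 13552*(1/1146) = 6776/573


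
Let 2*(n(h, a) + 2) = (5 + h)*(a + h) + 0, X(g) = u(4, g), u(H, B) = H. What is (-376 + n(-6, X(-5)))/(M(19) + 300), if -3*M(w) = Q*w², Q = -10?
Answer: -1131/4510 ≈ -0.25078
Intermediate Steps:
X(g) = 4
M(w) = 10*w²/3 (M(w) = -(-10)*w²/3 = 10*w²/3)
n(h, a) = -2 + (5 + h)*(a + h)/2 (n(h, a) = -2 + ((5 + h)*(a + h) + 0)/2 = -2 + ((5 + h)*(a + h))/2 = -2 + (5 + h)*(a + h)/2)
(-376 + n(-6, X(-5)))/(M(19) + 300) = (-376 + (-2 + (½)*(-6)² + (5/2)*4 + (5/2)*(-6) + (½)*4*(-6)))/((10/3)*19² + 300) = (-376 + (-2 + (½)*36 + 10 - 15 - 12))/((10/3)*361 + 300) = (-376 + (-2 + 18 + 10 - 15 - 12))/(3610/3 + 300) = (-376 - 1)/(4510/3) = -377*3/4510 = -1131/4510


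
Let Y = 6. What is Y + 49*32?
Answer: 1574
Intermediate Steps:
Y + 49*32 = 6 + 49*32 = 6 + 1568 = 1574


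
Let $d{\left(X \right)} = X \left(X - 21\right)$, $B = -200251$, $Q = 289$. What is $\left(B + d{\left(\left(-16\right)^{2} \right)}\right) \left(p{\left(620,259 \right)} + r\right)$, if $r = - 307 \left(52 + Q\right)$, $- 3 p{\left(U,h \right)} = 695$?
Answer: $14698160932$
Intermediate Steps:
$d{\left(X \right)} = X \left(-21 + X\right)$
$p{\left(U,h \right)} = - \frac{695}{3}$ ($p{\left(U,h \right)} = \left(- \frac{1}{3}\right) 695 = - \frac{695}{3}$)
$r = -104687$ ($r = - 307 \left(52 + 289\right) = \left(-307\right) 341 = -104687$)
$\left(B + d{\left(\left(-16\right)^{2} \right)}\right) \left(p{\left(620,259 \right)} + r\right) = \left(-200251 + \left(-16\right)^{2} \left(-21 + \left(-16\right)^{2}\right)\right) \left(- \frac{695}{3} - 104687\right) = \left(-200251 + 256 \left(-21 + 256\right)\right) \left(- \frac{314756}{3}\right) = \left(-200251 + 256 \cdot 235\right) \left(- \frac{314756}{3}\right) = \left(-200251 + 60160\right) \left(- \frac{314756}{3}\right) = \left(-140091\right) \left(- \frac{314756}{3}\right) = 14698160932$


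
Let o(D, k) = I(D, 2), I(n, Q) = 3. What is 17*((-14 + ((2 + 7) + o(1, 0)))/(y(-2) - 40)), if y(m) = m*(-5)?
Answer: 17/15 ≈ 1.1333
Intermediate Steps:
o(D, k) = 3
y(m) = -5*m
17*((-14 + ((2 + 7) + o(1, 0)))/(y(-2) - 40)) = 17*((-14 + ((2 + 7) + 3))/(-5*(-2) - 40)) = 17*((-14 + (9 + 3))/(10 - 40)) = 17*((-14 + 12)/(-30)) = 17*(-2*(-1/30)) = 17*(1/15) = 17/15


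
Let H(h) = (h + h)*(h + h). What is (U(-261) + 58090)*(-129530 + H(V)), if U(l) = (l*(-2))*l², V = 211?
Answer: 1729360053608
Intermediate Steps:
U(l) = -2*l³ (U(l) = (-2*l)*l² = -2*l³)
H(h) = 4*h² (H(h) = (2*h)*(2*h) = 4*h²)
(U(-261) + 58090)*(-129530 + H(V)) = (-2*(-261)³ + 58090)*(-129530 + 4*211²) = (-2*(-17779581) + 58090)*(-129530 + 4*44521) = (35559162 + 58090)*(-129530 + 178084) = 35617252*48554 = 1729360053608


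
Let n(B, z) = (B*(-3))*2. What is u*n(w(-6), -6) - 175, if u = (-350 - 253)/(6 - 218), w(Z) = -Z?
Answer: -14702/53 ≈ -277.40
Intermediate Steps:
n(B, z) = -6*B (n(B, z) = -3*B*2 = -6*B)
u = 603/212 (u = -603/(-212) = -603*(-1/212) = 603/212 ≈ 2.8443)
u*n(w(-6), -6) - 175 = 603*(-(-6)*(-6))/212 - 175 = 603*(-6*6)/212 - 175 = (603/212)*(-36) - 175 = -5427/53 - 175 = -14702/53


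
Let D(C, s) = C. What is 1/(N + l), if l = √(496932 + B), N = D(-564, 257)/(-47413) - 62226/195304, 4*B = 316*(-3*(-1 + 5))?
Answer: 2191652248854992572/3544079749265064262911901 + 85746647185686896704*√30999/10632239247795192788735703 ≈ 0.0014205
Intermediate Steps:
B = -948 (B = (316*(-3*(-1 + 5)))/4 = (316*(-3*4))/4 = (316*(-12))/4 = (¼)*(-3792) = -948)
N = -1420084941/4629974276 (N = -564/(-47413) - 62226/195304 = -564*(-1/47413) - 62226*1/195304 = 564/47413 - 31113/97652 = -1420084941/4629974276 ≈ -0.30672)
l = 4*√30999 (l = √(496932 - 948) = √495984 = 4*√30999 ≈ 704.26)
1/(N + l) = 1/(-1420084941/4629974276 + 4*√30999)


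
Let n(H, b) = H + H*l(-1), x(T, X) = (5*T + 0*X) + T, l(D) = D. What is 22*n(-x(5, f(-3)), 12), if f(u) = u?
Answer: 0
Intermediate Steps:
x(T, X) = 6*T (x(T, X) = (5*T + 0) + T = 5*T + T = 6*T)
n(H, b) = 0 (n(H, b) = H + H*(-1) = H - H = 0)
22*n(-x(5, f(-3)), 12) = 22*0 = 0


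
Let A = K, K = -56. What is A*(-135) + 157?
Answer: 7717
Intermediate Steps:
A = -56
A*(-135) + 157 = -56*(-135) + 157 = 7560 + 157 = 7717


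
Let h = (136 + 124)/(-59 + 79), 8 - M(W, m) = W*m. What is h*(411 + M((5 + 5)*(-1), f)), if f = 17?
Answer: 7657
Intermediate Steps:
M(W, m) = 8 - W*m
h = 13 (h = 260/20 = 260*(1/20) = 13)
h*(411 + M((5 + 5)*(-1), f)) = 13*(411 + (8 - 1*(5 + 5)*(-1)*17)) = 13*(411 + (8 - 1*10*(-1)*17)) = 13*(411 + (8 - 1*(-10)*17)) = 13*(411 + (8 + 170)) = 13*(411 + 178) = 13*589 = 7657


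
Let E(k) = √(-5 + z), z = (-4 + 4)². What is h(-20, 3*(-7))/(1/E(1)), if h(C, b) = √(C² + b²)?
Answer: 29*I*√5 ≈ 64.846*I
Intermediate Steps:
z = 0 (z = 0² = 0)
E(k) = I*√5 (E(k) = √(-5 + 0) = √(-5) = I*√5)
h(-20, 3*(-7))/(1/E(1)) = √((-20)² + (3*(-7))²)/(1/(I*√5)) = √(400 + (-21)²)/((-I*√5/5)) = √(400 + 441)*(I*√5) = √841*(I*√5) = 29*(I*√5) = 29*I*√5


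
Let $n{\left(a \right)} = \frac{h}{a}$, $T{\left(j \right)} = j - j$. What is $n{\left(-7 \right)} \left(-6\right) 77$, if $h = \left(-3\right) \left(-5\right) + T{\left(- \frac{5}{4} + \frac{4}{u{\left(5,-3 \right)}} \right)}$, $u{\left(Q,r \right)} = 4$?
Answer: $990$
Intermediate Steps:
$T{\left(j \right)} = 0$
$h = 15$ ($h = \left(-3\right) \left(-5\right) + 0 = 15 + 0 = 15$)
$n{\left(a \right)} = \frac{15}{a}$
$n{\left(-7 \right)} \left(-6\right) 77 = \frac{15}{-7} \left(-6\right) 77 = 15 \left(- \frac{1}{7}\right) \left(-6\right) 77 = \left(- \frac{15}{7}\right) \left(-6\right) 77 = \frac{90}{7} \cdot 77 = 990$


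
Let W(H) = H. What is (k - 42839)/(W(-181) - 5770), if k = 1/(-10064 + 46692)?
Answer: 142646081/19815748 ≈ 7.1986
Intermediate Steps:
k = 1/36628 ≈ 2.7302e-5
(k - 42839)/(W(-181) - 5770) = (1/36628 - 42839)/(-181 - 5770) = -1569106891/36628/(-5951) = -1569106891/36628*(-1/5951) = 142646081/19815748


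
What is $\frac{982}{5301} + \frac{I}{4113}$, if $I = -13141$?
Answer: $- \frac{2430425}{807519} \approx -3.0097$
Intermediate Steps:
$\frac{982}{5301} + \frac{I}{4113} = \frac{982}{5301} - \frac{13141}{4113} = - \frac{2430425}{807519}$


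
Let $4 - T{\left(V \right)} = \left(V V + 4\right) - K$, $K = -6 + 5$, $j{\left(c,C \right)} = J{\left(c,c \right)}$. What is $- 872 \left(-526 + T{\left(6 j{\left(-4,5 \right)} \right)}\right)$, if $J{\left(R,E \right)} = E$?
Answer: $961816$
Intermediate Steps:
$j{\left(c,C \right)} = c$
$K = -1$
$T{\left(V \right)} = -1 - V^{2}$ ($T{\left(V \right)} = 4 - \left(\left(V V + 4\right) - -1\right) = 4 - \left(\left(V^{2} + 4\right) + 1\right) = 4 - \left(\left(4 + V^{2}\right) + 1\right) = 4 - \left(5 + V^{2}\right) = -1 - V^{2}$)
$- 872 \left(-526 + T{\left(6 j{\left(-4,5 \right)} \right)}\right) = - 872 \left(-526 - \left(1 + \left(6 \left(-4\right)\right)^{2}\right)\right) = - 872 \left(-526 - 577\right) = \left(-872\right) \left(-1103\right) = 961816$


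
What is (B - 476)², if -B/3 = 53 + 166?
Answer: 1283689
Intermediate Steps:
B = -657 (B = -3*(53 + 166) = -3*219 = -657)
(B - 476)² = (-657 - 476)² = (-1133)² = 1283689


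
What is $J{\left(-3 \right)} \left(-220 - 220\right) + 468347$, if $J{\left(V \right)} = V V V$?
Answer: $480227$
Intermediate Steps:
$J{\left(V \right)} = V^{3}$ ($J{\left(V \right)} = V^{2} V = V^{3}$)
$J{\left(-3 \right)} \left(-220 - 220\right) + 468347 = \left(-3\right)^{3} \left(-220 - 220\right) + 468347 = \left(-27\right) \left(-440\right) + 468347 = 11880 + 468347 = 480227$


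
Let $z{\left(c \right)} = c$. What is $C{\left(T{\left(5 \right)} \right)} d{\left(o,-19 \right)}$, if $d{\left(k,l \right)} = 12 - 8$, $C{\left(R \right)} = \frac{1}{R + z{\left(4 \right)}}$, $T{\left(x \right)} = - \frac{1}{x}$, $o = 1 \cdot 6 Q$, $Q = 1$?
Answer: $\frac{20}{19} \approx 1.0526$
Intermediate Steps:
$o = 6$ ($o = 1 \cdot 6 \cdot 1 = 6 \cdot 1 = 6$)
$C{\left(R \right)} = \frac{1}{4 + R}$ ($C{\left(R \right)} = \frac{1}{R + 4} = \frac{1}{4 + R}$)
$d{\left(k,l \right)} = 4$
$C{\left(T{\left(5 \right)} \right)} d{\left(o,-19 \right)} = \frac{1}{4 - \frac{1}{5}} \cdot 4 = \frac{1}{\frac{19}{5}} \cdot 4 = \frac{5}{19} \cdot 4 = \frac{20}{19}$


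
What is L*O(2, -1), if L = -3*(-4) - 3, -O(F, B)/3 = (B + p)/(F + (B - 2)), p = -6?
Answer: -189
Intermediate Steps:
O(F, B) = -3*(-6 + B)/(-2 + B + F) (O(F, B) = -3*(B - 6)/(F + (B - 2)) = -3*(-6 + B)/(F + (-2 + B)) = -3*(-6 + B)/(-2 + B + F))
L = 9 (L = 12 - 3 = 9)
L*O(2, -1) = 9*(3*(6 - 1*(-1))/(-2 - 1 + 2)) = 9*(3*(6 + 1)/(-1)) = 9*(3*(-1)*7) = 9*(-21) = -189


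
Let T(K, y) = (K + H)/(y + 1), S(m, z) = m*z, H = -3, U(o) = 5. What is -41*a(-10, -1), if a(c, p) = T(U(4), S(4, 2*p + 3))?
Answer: -82/5 ≈ -16.400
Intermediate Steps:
T(K, y) = (-3 + K)/(1 + y) (T(K, y) = (K - 3)/(y + 1) = (-3 + K)/(1 + y))
a(c, p) = 2/(13 + 8*p) (a(c, p) = (-3 + 5)/(1 + 4*(2*p + 3)) = 2/(1 + 4*(3 + 2*p)) = 2/(1 + (12 + 8*p)) = 2/(13 + 8*p))
-41*a(-10, -1) = -82/(13 + 8*(-1)) = -82/(13 - 8) = -82/5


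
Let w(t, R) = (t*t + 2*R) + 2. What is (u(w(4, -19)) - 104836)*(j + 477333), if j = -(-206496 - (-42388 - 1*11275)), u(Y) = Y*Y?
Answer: -65812016376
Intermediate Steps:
w(t, R) = 2 + t² + 2*R (w(t, R) = (t² + 2*R) + 2 = 2 + t² + 2*R)
u(Y) = Y²
j = 152833 (j = -(-206496 - (-42388 - 11275)) = -(-206496 - 1*(-53663)) = -(-206496 + 53663) = -1*(-152833) = 152833)
(u(w(4, -19)) - 104836)*(j + 477333) = ((2 + 4² + 2*(-19))² - 104836)*(152833 + 477333) = ((2 + 16 - 38)² - 104836)*630166 = ((-20)² - 104836)*630166 = (400 - 104836)*630166 = -104436*630166 = -65812016376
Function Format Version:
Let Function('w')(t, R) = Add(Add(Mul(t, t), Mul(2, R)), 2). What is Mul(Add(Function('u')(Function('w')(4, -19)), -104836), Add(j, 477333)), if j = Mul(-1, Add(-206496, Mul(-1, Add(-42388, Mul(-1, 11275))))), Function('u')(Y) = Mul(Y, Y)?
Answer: -65812016376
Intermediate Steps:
Function('w')(t, R) = Add(2, Pow(t, 2), Mul(2, R)) (Function('w')(t, R) = Add(Add(Pow(t, 2), Mul(2, R)), 2) = Add(2, Pow(t, 2), Mul(2, R)))
Function('u')(Y) = Pow(Y, 2)
j = 152833 (j = Mul(-1, Add(-206496, Mul(-1, Add(-42388, -11275)))) = Mul(-1, Add(-206496, Mul(-1, -53663))) = Mul(-1, Add(-206496, 53663)) = Mul(-1, -152833) = 152833)
Mul(Add(Function('u')(Function('w')(4, -19)), -104836), Add(j, 477333)) = Mul(Add(Pow(Add(2, Pow(4, 2), Mul(2, -19)), 2), -104836), Add(152833, 477333)) = Mul(Add(Pow(Add(2, 16, -38), 2), -104836), 630166) = Mul(Add(Pow(-20, 2), -104836), 630166) = Mul(Add(400, -104836), 630166) = Mul(-104436, 630166) = -65812016376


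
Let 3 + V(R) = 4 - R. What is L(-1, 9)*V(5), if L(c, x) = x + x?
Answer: -72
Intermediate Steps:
V(R) = 1 - R (V(R) = -3 + (4 - R) = 1 - R)
L(c, x) = 2*x
L(-1, 9)*V(5) = (2*9)*(1 - 1*5) = 18*(1 - 5) = 18*(-4) = -72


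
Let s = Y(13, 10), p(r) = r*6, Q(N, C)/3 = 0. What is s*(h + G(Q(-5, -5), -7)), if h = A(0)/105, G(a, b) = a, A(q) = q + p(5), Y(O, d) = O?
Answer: 26/7 ≈ 3.7143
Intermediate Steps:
Q(N, C) = 0 (Q(N, C) = 3*0 = 0)
p(r) = 6*r
A(q) = 30 + q (A(q) = q + 6*5 = q + 30 = 30 + q)
s = 13
h = 2/7 (h = (30 + 0)/105 = 30*(1/105) = 2/7 ≈ 0.28571)
s*(h + G(Q(-5, -5), -7)) = 13*(2/7 + 0) = 13*(2/7) = 26/7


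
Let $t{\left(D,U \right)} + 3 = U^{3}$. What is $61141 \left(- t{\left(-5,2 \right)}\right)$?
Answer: $-305705$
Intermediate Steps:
$t{\left(D,U \right)} = -3 + U^{3}$
$61141 \left(- t{\left(-5,2 \right)}\right) = 61141 \left(- (-3 + 2^{3})\right) = 61141 \left(- (-3 + 8)\right) = 61141 \left(\left(-1\right) 5\right) = 61141 \left(-5\right) = -305705$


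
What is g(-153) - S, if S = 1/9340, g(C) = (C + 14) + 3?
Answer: -1270241/9340 ≈ -136.00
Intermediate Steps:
g(C) = 17 + C (g(C) = (14 + C) + 3 = 17 + C)
S = 1/9340 ≈ 0.00010707
g(-153) - S = (17 - 153) - 1*1/9340 = -136 - 1/9340 = -1270241/9340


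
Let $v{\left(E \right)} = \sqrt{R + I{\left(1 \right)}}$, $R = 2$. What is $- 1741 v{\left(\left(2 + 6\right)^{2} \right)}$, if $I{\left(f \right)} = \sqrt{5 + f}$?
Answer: $- 1741 \sqrt{2 + \sqrt{6}} \approx -3672.4$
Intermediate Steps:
$v{\left(E \right)} = \sqrt{2 + \sqrt{6}}$ ($v{\left(E \right)} = \sqrt{2 + \sqrt{5 + 1}} = \sqrt{2 + \sqrt{6}}$)
$- 1741 v{\left(\left(2 + 6\right)^{2} \right)} = - 1741 \sqrt{2 + \sqrt{6}}$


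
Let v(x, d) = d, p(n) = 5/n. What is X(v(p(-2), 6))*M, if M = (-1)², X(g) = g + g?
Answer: 12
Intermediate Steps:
X(g) = 2*g
M = 1
X(v(p(-2), 6))*M = (2*6)*1 = 12*1 = 12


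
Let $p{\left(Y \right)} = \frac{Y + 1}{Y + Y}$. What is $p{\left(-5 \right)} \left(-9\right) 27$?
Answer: $- \frac{486}{5} \approx -97.2$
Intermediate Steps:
$p{\left(Y \right)} = \frac{1 + Y}{2 Y}$
$p{\left(-5 \right)} \left(-9\right) 27 = \frac{1 - 5}{2 \left(-5\right)} \left(-9\right) 27 = \frac{1}{2} \left(- \frac{1}{5}\right) \left(-4\right) \left(-9\right) 27 = \frac{2}{5} \left(-9\right) 27 = \left(- \frac{18}{5}\right) 27 = - \frac{486}{5}$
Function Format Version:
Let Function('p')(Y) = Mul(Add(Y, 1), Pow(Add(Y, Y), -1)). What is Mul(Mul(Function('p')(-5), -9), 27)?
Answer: Rational(-486, 5) ≈ -97.200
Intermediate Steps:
Function('p')(Y) = Mul(Rational(1, 2), Pow(Y, -1), Add(1, Y)) (Function('p')(Y) = Mul(Add(1, Y), Pow(Mul(2, Y), -1)) = Mul(Add(1, Y), Mul(Rational(1, 2), Pow(Y, -1))) = Mul(Rational(1, 2), Pow(Y, -1), Add(1, Y)))
Mul(Mul(Function('p')(-5), -9), 27) = Mul(Mul(Mul(Rational(1, 2), Pow(-5, -1), Add(1, -5)), -9), 27) = Mul(Mul(Mul(Rational(1, 2), Rational(-1, 5), -4), -9), 27) = Mul(Mul(Rational(2, 5), -9), 27) = Mul(Rational(-18, 5), 27) = Rational(-486, 5)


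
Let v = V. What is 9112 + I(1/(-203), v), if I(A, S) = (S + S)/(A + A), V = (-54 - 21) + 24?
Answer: 19465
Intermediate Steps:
V = -51 (V = -75 + 24 = -51)
v = -51
I(A, S) = S/A (I(A, S) = (2*S)/((2*A)) = (2*S)*(1/(2*A)) = S/A)
9112 + I(1/(-203), v) = 9112 - 51/(1/(-203)) = 9112 - 51/(-1/203) = 9112 - 51*(-203) = 9112 + 10353 = 19465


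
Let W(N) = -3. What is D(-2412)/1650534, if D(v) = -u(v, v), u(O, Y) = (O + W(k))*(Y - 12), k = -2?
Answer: -975660/275089 ≈ -3.5467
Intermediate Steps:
u(O, Y) = (-12 + Y)*(-3 + O) (u(O, Y) = (O - 3)*(Y - 12) = (-3 + O)*(-12 + Y) = (-12 + Y)*(-3 + O))
D(v) = -36 - v² + 15*v (D(v) = -(36 - 12*v - 3*v + v*v) = -(36 - 12*v - 3*v + v²) = -(36 + v² - 15*v) = -36 - v² + 15*v)
D(-2412)/1650534 = (-36 - 1*(-2412)² + 15*(-2412))/1650534 = (-36 - 1*5817744 - 36180)*(1/1650534) = (-36 - 5817744 - 36180)*(1/1650534) = -5853960*1/1650534 = -975660/275089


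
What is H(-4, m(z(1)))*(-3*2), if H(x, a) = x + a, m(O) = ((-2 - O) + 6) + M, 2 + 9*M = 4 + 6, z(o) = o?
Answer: ⅔ ≈ 0.66667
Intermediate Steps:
M = 8/9 (M = -2/9 + (4 + 6)/9 = -2/9 + (⅑)*10 = -2/9 + 10/9 = 8/9 ≈ 0.88889)
m(O) = 44/9 - O (m(O) = ((-2 - O) + 6) + 8/9 = (4 - O) + 8/9 = 44/9 - O)
H(x, a) = a + x
H(-4, m(z(1)))*(-3*2) = ((44/9 - 1*1) - 4)*(-3*2) = ((44/9 - 1) - 4)*(-6) = (35/9 - 4)*(-6) = -⅑*(-6) = ⅔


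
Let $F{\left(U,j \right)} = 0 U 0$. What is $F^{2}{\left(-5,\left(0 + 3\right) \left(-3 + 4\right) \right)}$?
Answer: $0$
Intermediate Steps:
$F{\left(U,j \right)} = 0$ ($F{\left(U,j \right)} = 0 \cdot 0 = 0$)
$F^{2}{\left(-5,\left(0 + 3\right) \left(-3 + 4\right) \right)} = 0^{2} = 0$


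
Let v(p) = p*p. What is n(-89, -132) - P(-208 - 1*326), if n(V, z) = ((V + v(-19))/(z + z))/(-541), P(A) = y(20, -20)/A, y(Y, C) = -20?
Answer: -18828/529639 ≈ -0.035549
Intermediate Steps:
v(p) = p²
P(A) = -20/A
n(V, z) = -(361 + V)/(1082*z) (n(V, z) = ((V + (-19)²)/(z + z))/(-541) = ((V + 361)/((2*z)))*(-1/541) = ((361 + V)*(1/(2*z)))*(-1/541) = ((361 + V)/(2*z))*(-1/541) = -(361 + V)/(1082*z))
n(-89, -132) - P(-208 - 1*326) = (1/1082)*(-361 - 1*(-89))/(-132) - (-20)/(-208 - 1*326) = (1/1082)*(-1/132)*(-361 + 89) - (-20)/(-208 - 326) = (1/1082)*(-1/132)*(-272) - (-20)/(-534) = 34/17853 - (-20)*(-1)/534 = 34/17853 - 1*10/267 = 34/17853 - 10/267 = -18828/529639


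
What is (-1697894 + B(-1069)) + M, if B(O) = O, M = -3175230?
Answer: -4874193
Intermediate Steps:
(-1697894 + B(-1069)) + M = (-1697894 - 1069) - 3175230 = -1698963 - 3175230 = -4874193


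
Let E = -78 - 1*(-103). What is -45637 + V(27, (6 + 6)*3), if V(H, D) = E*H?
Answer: -44962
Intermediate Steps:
E = 25 (E = -78 + 103 = 25)
V(H, D) = 25*H
-45637 + V(27, (6 + 6)*3) = -45637 + 25*27 = -45637 + 675 = -44962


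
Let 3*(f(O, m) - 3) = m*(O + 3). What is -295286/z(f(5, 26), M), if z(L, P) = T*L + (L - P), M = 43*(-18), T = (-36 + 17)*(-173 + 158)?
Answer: -442929/32192 ≈ -13.759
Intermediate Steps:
T = 285 (T = -19*(-15) = 285)
f(O, m) = 3 + m*(3 + O)/3 (f(O, m) = 3 + (m*(O + 3))/3 = 3 + (m*(3 + O))/3 = 3 + m*(3 + O)/3)
M = -774
z(L, P) = -P + 286*L (z(L, P) = 285*L + (L - P) = -P + 286*L)
-295286/z(f(5, 26), M) = -295286/(-1*(-774) + 286*(3 + 26 + (⅓)*5*26)) = -295286/(774 + 286*(3 + 26 + 130/3)) = -295286/(774 + 286*(217/3)) = -295286/(774 + 62062/3) = -295286/64384/3 = -295286*3/64384 = -442929/32192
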